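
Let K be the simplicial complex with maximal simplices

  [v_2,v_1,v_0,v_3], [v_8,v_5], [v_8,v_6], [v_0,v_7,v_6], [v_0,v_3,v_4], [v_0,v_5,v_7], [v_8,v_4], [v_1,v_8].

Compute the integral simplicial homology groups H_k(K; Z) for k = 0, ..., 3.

H_0 ≅ Z,  H_1 ≅ Z^3,  H_2 = 0,  H_3 = 0.

Take the total order v_0 < v_1 < v_2 < v_3 < v_4 < v_5 < v_6 < v_7 < v_8 on the vertex set. Then K (dimension 3) consists of the simplices:

  0-simplices (9): [v_0], [v_1], [v_2], [v_3], [v_4], [v_5], [v_6], [v_7], [v_8]
  1-simplices (17): (17 of them)
  2-simplices (7): [v_0,v_1,v_2], [v_0,v_1,v_3], [v_0,v_2,v_3], [v_0,v_3,v_4], [v_0,v_5,v_7], [v_0,v_6,v_7], [v_1,v_2,v_3]
  3-simplices (1): [v_0,v_1,v_2,v_3]

Hence C_0 ≅ Z^9, C_1 ≅ Z^17, C_2 ≅ Z^7, C_3 ≅ Z^1.

Boundary ∂_1: C_1 → C_0 maps an edge to its endpoints' difference, ∂[p,q] = q − p. For instance
  ∂[v_0,v_4] = [v_4] − [v_0].
The 9×17 boundary matrix has rank 8 and Smith normal form diag(1,1,1,1,1,1,1,1).

Boundary ∂_2: C_2 → C_1 acts by ∂[p,q,r] = [q,r] − [p,r] + [p,q]. For instance
  ∂[v_1,v_2,v_3] = [v_2,v_3] − [v_1,v_3] + [v_1,v_2],
  ∂[v_0,v_1,v_3] = [v_1,v_3] − [v_0,v_3] + [v_0,v_1].
The resulting 17×7 matrix has rank 6, and its Smith normal form has invariant factors (1,1,1,1,1,1).

Boundary ∂_3: C_3 → C_2 sends each 3-simplex σ to the alternating sum Σ_i (−1)^i (σ with its i-th vertex removed). For instance
  ∂[v_0,v_1,v_2,v_3] = [v_1,v_2,v_3] − [v_0,v_2,v_3] + [v_0,v_1,v_3] − [v_0,v_1,v_2].
The resulting 7×1 matrix has rank 1, and its Smith normal form has invariant factors (1).

Now H_k = ker ∂_k / im ∂_{k+1}, so:

  H_0: rank C_0 − rank ∂_1 = 9 − 8 = 1, and the invariant factors of ∂_1 are all 1, so H_0 ≅ Z.
  H_1: rank ker ∂_1 − rank ∂_2 = (17 − 8) − 6 = 3, and the invariant factors of ∂_2 are all 1, so H_1 ≅ Z^3.
  H_2: rank ker ∂_2 − rank ∂_3 = (7 − 6) − 1 = 0, and the invariant factors of ∂_3 are all 1, so H_2 ≅ 0.
  H_3: rank ker ∂_3 − rank ∂_4 = (1 − 1) − 0 = 0, and there is no ∂_4, so H_3 ≅ 0.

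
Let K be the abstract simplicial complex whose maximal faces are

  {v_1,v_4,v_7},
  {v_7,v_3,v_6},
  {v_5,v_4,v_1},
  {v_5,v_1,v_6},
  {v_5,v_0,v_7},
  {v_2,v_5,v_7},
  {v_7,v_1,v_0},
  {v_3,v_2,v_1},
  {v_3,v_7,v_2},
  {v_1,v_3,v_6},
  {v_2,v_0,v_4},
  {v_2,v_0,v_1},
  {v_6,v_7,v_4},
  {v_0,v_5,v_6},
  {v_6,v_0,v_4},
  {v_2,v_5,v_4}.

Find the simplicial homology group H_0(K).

Fix the vertex order v_0 < v_1 < v_2 < v_3 < v_4 < v_5 < v_6 < v_7 and write every simplex with vertices in increasing order. Then dim K = 2 and the simplices of K are:

  0-simplices (8): [v_0], [v_1], [v_2], [v_3], [v_4], [v_5], [v_6], [v_7]
  1-simplices (24): (24 of them)
  2-simplices (16): (16 of them)

so the chain groups are C_0 ≅ Z^8, C_1 ≅ Z^24, C_2 ≅ Z^16.

The boundary map ∂_1: C_1 → C_0 maps an edge to its endpoints' difference, ∂[p,q] = q − p. For instance
  ∂[v_4,v_6] = [v_6] − [v_4].
The resulting 8×24 matrix has rank 7, and its Smith normal form has invariant factors (1,1,1,1,1,1,1).

Boundary ∂_2: C_2 → C_1 maps a triangle to the signed sum of its edges. For instance
  ∂[v_3,v_6,v_7] = [v_6,v_7] − [v_3,v_7] + [v_3,v_6],
  ∂[v_2,v_4,v_5] = [v_4,v_5] − [v_2,v_5] + [v_2,v_4].
As a 24×16 matrix over Z this has rank 15, with invariant factors (1,1,1,1,1,1,1,1,1,1,1,1,1,1,1).

Reading off H_k = ker ∂_k / im ∂_{k+1}:

  H_0: rank C_0 − rank ∂_1 = 8 − 7 = 1, and the invariant factors of ∂_1 are all 1, so H_0 = Z.

H_0 = Z.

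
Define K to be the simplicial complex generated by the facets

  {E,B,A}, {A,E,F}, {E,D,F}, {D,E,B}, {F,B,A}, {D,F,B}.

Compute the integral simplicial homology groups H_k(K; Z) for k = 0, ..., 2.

H_0 = Z,  H_1 = 0,  H_2 = Z.

Order the vertices as A < B < D < E < F. Listing each simplex with vertices in this order, K has dimension 2 with simplices:

  0-simplices (5): A, B, D, E, F
  1-simplices (9): AB, AE, AF, BD, BE, BF, DE, DF, EF
  2-simplices (6): ABE, ABF, AEF, BDE, BDF, DEF

giving chain groups C_0 ≅ Z^5, C_1 ≅ Z^9, C_2 ≅ Z^6.

The boundary map ∂_1: C_1 → C_0 sends each edge [p,q] (with p < q) to q − p.
As a 5×9 matrix over Z this has rank 4, with invariant factors (1,1,1,1).

Boundary ∂_2: C_2 → C_1 sends each 2-simplex [p,q,r] to [q,r] − [p,r] + [p,q]. For instance
  ∂BDE = DE − BE + BD,
  ∂DEF = EF − DF + DE.
As a 9×6 matrix over Z this has rank 5, with invariant factors (1,1,1,1,1).

Reading off H_k = ker ∂_k / im ∂_{k+1}:

  H_0: rank C_0 − rank ∂_1 = 5 − 4 = 1, and the invariant factors of ∂_1 are all 1, so H_0 ≅ Z.
  H_1: rank ker ∂_1 − rank ∂_2 = (9 − 4) − 5 = 0, and the invariant factors of ∂_2 are all 1, so H_1 ≅ 0.
  H_2: rank ker ∂_2 − rank ∂_3 = (6 − 5) − 0 = 1, and there is no ∂_3, so H_2 ≅ Z.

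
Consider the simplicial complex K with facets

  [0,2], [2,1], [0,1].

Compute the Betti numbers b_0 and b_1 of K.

Order the vertices as 0 < 1 < 2. Listing each simplex with vertices in this order, K has dimension 1 with simplices:

  0-simplices (3): [0], [1], [2]
  1-simplices (3): [0,1], [0,2], [1,2]

so the chain groups are C_0 ≅ Z^3, C_1 ≅ Z^3.

Boundary ∂_1: C_1 → C_0 maps an edge to its endpoints' difference, ∂[p,q] = q − p. For instance
  ∂[0,1] = [1] − [0].
As a 3×3 matrix over Z this has rank 2, with invariant factors (1,1).

Reading off H_k = ker ∂_k / im ∂_{k+1}:

  H_0: rank C_0 − rank ∂_1 = 3 − 2 = 1, and the invariant factors of ∂_1 are all 1, so H_0 ≅ Z.
  H_1: rank ker ∂_1 − rank ∂_2 = (3 − 2) − 0 = 1, and there is no ∂_2, so H_1 ≅ Z.

As a check, the Euler characteristic is 3 − 3 = 0, which agrees with 1 − 1 = 0.

Hence the Betti numbers are b_0 = 1, b_1 = 1.

b_0 = 1, b_1 = 1.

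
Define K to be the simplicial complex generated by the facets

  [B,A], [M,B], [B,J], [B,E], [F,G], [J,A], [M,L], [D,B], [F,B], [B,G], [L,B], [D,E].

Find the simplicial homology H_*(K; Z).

H_0 ≅ Z,  H_1 ≅ Z^4.

Order the vertices as A < B < D < E < F < G < J < L < M. Listing each simplex with vertices in this order, K has dimension 1 with simplices:

  0-simplices (9): A, B, D, E, F, G, J, L, M
  1-simplices (12): AB, AJ, BD, BE, BF, BG, BJ, BL, BM, DE, FG, LM

giving chain groups C_0 ≅ Z^9, C_1 ≅ Z^12.

Boundary ∂_1: C_1 → C_0 is given by ∂[p,q] = [q] − [p]. For instance
  ∂BL = L − B.
The resulting 9×12 matrix has rank 8, and its Smith normal form has invariant factors (1,1,1,1,1,1,1,1).

Reading off H_k = ker ∂_k / im ∂_{k+1}:

  H_0: rank C_0 − rank ∂_1 = 9 − 8 = 1, and the invariant factors of ∂_1 are all 1, so H_0 = Z.
  H_1: rank ker ∂_1 − rank ∂_2 = (12 − 8) − 0 = 4, and there is no ∂_2, so H_1 = Z^4.

(K is a triangulation of a wedge of 4 circles.)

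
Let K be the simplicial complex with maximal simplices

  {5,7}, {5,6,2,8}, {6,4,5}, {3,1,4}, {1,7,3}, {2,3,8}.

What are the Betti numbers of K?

b_0 = 1, b_1 = 2, b_2 = 0, b_3 = 0.

Order the vertices as 1 < 2 < 3 < 4 < 5 < 6 < 7 < 8. Listing each simplex with vertices in this order, K has dimension 3 with simplices:

  0-simplices (8): [1], [2], [3], [4], [5], [6], [7], [8]
  1-simplices (16): [1,3], [1,4], [1,7], [2,3], [2,5], [2,6], [2,8], [3,4], [3,7], [3,8], [4,5], [4,6], [5,6], [5,7], [5,8], [6,8]
  2-simplices (8): [1,3,4], [1,3,7], [2,3,8], [2,5,6], [2,5,8], [2,6,8], [4,5,6], [5,6,8]
  3-simplices (1): [2,5,6,8]

so the chain groups are C_0 ≅ Z^8, C_1 ≅ Z^16, C_2 ≅ Z^8, C_3 ≅ Z^1.

Boundary ∂_1: C_1 → C_0 maps an edge to its endpoints' difference, ∂[p,q] = q − p. For instance
  ∂[3,8] = [8] − [3].
As a 8×16 matrix over Z this has rank 7, with invariant factors (1,1,1,1,1,1,1).

The boundary map ∂_2: C_2 → C_1 acts by ∂[p,q,r] = [q,r] − [p,r] + [p,q]. For instance
  ∂[1,3,7] = [3,7] − [1,7] + [1,3],
  ∂[2,6,8] = [6,8] − [2,8] + [2,6].
As a 16×8 matrix over Z this has rank 7, with invariant factors (1,1,1,1,1,1,1).

The boundary map ∂_3: C_3 → C_2 sends each 3-simplex σ to the alternating sum Σ_i (−1)^i (σ with its i-th vertex removed). For instance
  ∂[2,5,6,8] = [5,6,8] − [2,6,8] + [2,5,8] − [2,5,6].
The resulting 8×1 matrix has rank 1, and its Smith normal form has invariant factors (1).

Computing H_k = (kernel of ∂_k) / (image of ∂_{k+1}):

  H_0: rank C_0 − rank ∂_1 = 8 − 7 = 1, and the invariant factors of ∂_1 are all 1, so H_0 ≅ Z.
  H_1: rank ker ∂_1 − rank ∂_2 = (16 − 7) − 7 = 2, and the invariant factors of ∂_2 are all 1, so H_1 ≅ Z^2.
  H_2: rank ker ∂_2 − rank ∂_3 = (8 − 7) − 1 = 0, and the invariant factors of ∂_3 are all 1, so H_2 ≅ 0.
  H_3: rank ker ∂_3 − rank ∂_4 = (1 − 1) − 0 = 0, and there is no ∂_4, so H_3 ≅ 0.

As a check, the Euler characteristic is 8 − 16 + 8 − 1 = -1, which agrees with 1 − 2 + 0 − 0 = -1.

Hence the Betti numbers are b_0 = 1, b_1 = 2, b_2 = 0, b_3 = 0.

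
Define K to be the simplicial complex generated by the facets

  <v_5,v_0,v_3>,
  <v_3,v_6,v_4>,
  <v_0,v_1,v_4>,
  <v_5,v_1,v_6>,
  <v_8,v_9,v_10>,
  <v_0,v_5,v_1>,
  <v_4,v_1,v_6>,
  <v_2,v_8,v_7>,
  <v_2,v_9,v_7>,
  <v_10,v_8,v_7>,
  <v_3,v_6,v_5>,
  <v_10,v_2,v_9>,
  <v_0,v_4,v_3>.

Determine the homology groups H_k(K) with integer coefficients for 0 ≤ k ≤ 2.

K has 11 vertices, 22 edges, 13 triangles.
rank ∂_0 = 0, rank ∂_1 = 9 ⇒ b_0 = 11 − 0 − 9 = 2; all invariant factors of ∂_1 are 1 so no torsion. So H_0 ≅ Z^2.
rank ∂_1 = 9, rank ∂_2 = 12 ⇒ b_1 = 22 − 9 − 12 = 1; all invariant factors of ∂_2 are 1 so no torsion. So H_1 ≅ Z.
rank ∂_2 = 12, rank ∂_3 = 0 ⇒ b_2 = 13 − 12 − 0 = 1. So H_2 ≅ Z.

H_0 ≅ Z^2,  H_1 ≅ Z,  H_2 ≅ Z.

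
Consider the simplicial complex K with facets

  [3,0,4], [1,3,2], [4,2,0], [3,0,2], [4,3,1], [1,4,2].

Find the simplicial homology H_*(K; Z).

Fix the vertex order 0 < 1 < 2 < 3 < 4 and write every simplex with vertices in increasing order. Then dim K = 2 and the simplices of K are:

  0-simplices (5): [0], [1], [2], [3], [4]
  1-simplices (9): [0,2], [0,3], [0,4], [1,2], [1,3], [1,4], [2,3], [2,4], [3,4]
  2-simplices (6): [0,2,3], [0,2,4], [0,3,4], [1,2,3], [1,2,4], [1,3,4]

Hence C_0 ≅ Z^5, C_1 ≅ Z^9, C_2 ≅ Z^6.

∂_1: C_1 → C_0 maps an edge to its endpoints' difference, ∂[p,q] = q − p.
The 5×9 boundary matrix has rank 4 and Smith normal form diag(1,1,1,1).

Boundary ∂_2: C_2 → C_1 acts by ∂[p,q,r] = [q,r] − [p,r] + [p,q]. For instance
  ∂[1,3,4] = [3,4] − [1,4] + [1,3],
  ∂[0,2,4] = [2,4] − [0,4] + [0,2].
The resulting 9×6 matrix has rank 5, and its Smith normal form has invariant factors (1,1,1,1,1).

Reading off H_k = ker ∂_k / im ∂_{k+1}:

  H_0: rank C_0 − rank ∂_1 = 5 − 4 = 1, and the invariant factors of ∂_1 are all 1, so H_0 ≅ Z.
  H_1: rank ker ∂_1 − rank ∂_2 = (9 − 4) − 5 = 0, and the invariant factors of ∂_2 are all 1, so H_1 ≅ 0.
  H_2: rank ker ∂_2 − rank ∂_3 = (6 − 5) − 0 = 1, and there is no ∂_3, so H_2 ≅ Z.

H_0 = Z,  H_1 = 0,  H_2 = Z.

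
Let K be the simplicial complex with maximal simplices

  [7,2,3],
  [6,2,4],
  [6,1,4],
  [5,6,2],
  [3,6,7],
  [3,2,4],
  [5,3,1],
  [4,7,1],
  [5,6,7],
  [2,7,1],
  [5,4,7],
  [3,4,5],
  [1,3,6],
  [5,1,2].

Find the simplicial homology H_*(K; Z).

H_0 = Z,  H_1 = Z^2,  H_2 = Z.

K has 7 vertices, 21 edges, 14 triangles.
rank ∂_0 = 0, rank ∂_1 = 6 ⇒ b_0 = 7 − 0 − 6 = 1; all invariant factors of ∂_1 are 1 so no torsion. So H_0 ≅ Z.
rank ∂_1 = 6, rank ∂_2 = 13 ⇒ b_1 = 21 − 6 − 13 = 2; all invariant factors of ∂_2 are 1 so no torsion. So H_1 ≅ Z^2.
rank ∂_2 = 13, rank ∂_3 = 0 ⇒ b_2 = 14 − 13 − 0 = 1. So H_2 ≅ Z.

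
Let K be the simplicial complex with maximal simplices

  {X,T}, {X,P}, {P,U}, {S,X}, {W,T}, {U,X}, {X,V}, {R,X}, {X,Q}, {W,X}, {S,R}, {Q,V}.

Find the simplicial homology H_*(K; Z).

We work with the vertex ordering P < Q < R < S < T < U < V < W < X. The simplices of K, each written with vertices in increasing order, are:

  0-simplices (9): P, Q, R, S, T, U, V, W, X
  1-simplices (12): PU, PX, QV, QX, RS, RX, SX, TW, TX, UX, VX, WX

giving chain groups C_0 ≅ Z^9, C_1 ≅ Z^12.

The boundary map ∂_1: C_1 → C_0 sends each edge [p,q] (with p < q) to q − p.
This gives a 9×12 integer matrix of rank 8; reducing to Smith normal form yields diagonal entries (1,1,1,1,1,1,1,1).

Reading off H_k = ker ∂_k / im ∂_{k+1}:

  H_0: rank C_0 − rank ∂_1 = 9 − 8 = 1, and the invariant factors of ∂_1 are all 1, so H_0 = Z.
  H_1: rank ker ∂_1 − rank ∂_2 = (12 − 8) − 0 = 4, and there is no ∂_2, so H_1 = Z^4.

H_0 = Z,  H_1 = Z^4.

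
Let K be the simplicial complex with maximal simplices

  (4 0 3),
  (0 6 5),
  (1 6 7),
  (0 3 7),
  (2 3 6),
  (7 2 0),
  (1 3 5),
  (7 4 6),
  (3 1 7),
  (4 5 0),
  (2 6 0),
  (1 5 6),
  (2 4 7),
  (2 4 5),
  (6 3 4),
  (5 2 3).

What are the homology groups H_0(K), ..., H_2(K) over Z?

H_0 ≅ Z,  H_1 ≅ Z^2,  H_2 ≅ Z.

We work with the vertex ordering 0 < 1 < 2 < 3 < 4 < 5 < 6 < 7. The simplices of K, each written with vertices in increasing order, are:

  0-simplices (8): [0], [1], [2], [3], [4], [5], [6], [7]
  1-simplices (24): (24 of them)
  2-simplices (16): [0,2,6], [0,2,7], [0,3,4], [0,3,7], [0,4,5], [0,5,6], [1,3,5], [1,3,7], [1,5,6], [1,6,7], [2,3,5], [2,3,6], [2,4,5], [2,4,7], [3,4,6], [4,6,7]

giving chain groups C_0 ≅ Z^8, C_1 ≅ Z^24, C_2 ≅ Z^16.

Boundary ∂_1: C_1 → C_0 sends each edge [p,q] (with p < q) to q − p.
This gives a 8×24 integer matrix of rank 7; reducing to Smith normal form yields diagonal entries (1,1,1,1,1,1,1).

∂_2: C_2 → C_1 sends each 2-simplex [p,q,r] to [q,r] − [p,r] + [p,q]. For instance
  ∂[2,3,6] = [3,6] − [2,6] + [2,3],
  ∂[0,5,6] = [5,6] − [0,6] + [0,5].
This gives a 24×16 integer matrix of rank 15; reducing to Smith normal form yields diagonal entries (1,1,1,1,1,1,1,1,1,1,1,1,1,1,1).

Now H_k = ker ∂_k / im ∂_{k+1}, so:

  H_0: rank C_0 − rank ∂_1 = 8 − 7 = 1, and the invariant factors of ∂_1 are all 1, so H_0 ≅ Z.
  H_1: rank ker ∂_1 − rank ∂_2 = (24 − 7) − 15 = 2, and the invariant factors of ∂_2 are all 1, so H_1 ≅ Z^2.
  H_2: rank ker ∂_2 − rank ∂_3 = (16 − 15) − 0 = 1, and there is no ∂_3, so H_2 ≅ Z.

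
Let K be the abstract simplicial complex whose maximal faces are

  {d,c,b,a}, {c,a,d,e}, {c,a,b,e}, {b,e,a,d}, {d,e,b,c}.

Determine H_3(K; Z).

H_3 ≅ Z.

Take the total order a < b < c < d < e on the vertex set. Then K (dimension 3) consists of the simplices:

  0-simplices (5): a, b, c, d, e
  1-simplices (10): ab, ac, ad, ae, bc, bd, be, cd, ce, de
  2-simplices (10): abc, abd, abe, acd, ace, ade, bcd, bce, bde, cde
  3-simplices (5): abcd, abce, abde, acde, bcde

so the chain groups are C_0 ≅ Z^5, C_1 ≅ Z^10, C_2 ≅ Z^10, C_3 ≅ Z^5.

∂_1: C_1 → C_0 is given by ∂[p,q] = [q] − [p]. For instance
  ∂bc = c − b.
This gives a 5×10 integer matrix of rank 4; reducing to Smith normal form yields diagonal entries (1,1,1,1).

The boundary map ∂_2: C_2 → C_1 acts by ∂[p,q,r] = [q,r] − [p,r] + [p,q]. For instance
  ∂abd = bd − ad + ab,
  ∂bcd = cd − bd + bc.
The 10×10 boundary matrix has rank 6 and Smith normal form diag(1,1,1,1,1,1).

∂_3: C_3 → C_2 sends each 3-simplex σ to the alternating sum Σ_i (−1)^i (σ with its i-th vertex removed). For instance
  ∂acde = cde − ade + ace − acd,
  ∂abce = bce − ace + abe − abc.
This gives a 10×5 integer matrix of rank 4; reducing to Smith normal form yields diagonal entries (1,1,1,1).

Computing H_k = (kernel of ∂_k) / (image of ∂_{k+1}):

  H_3: rank ker ∂_3 − rank ∂_4 = (5 − 4) − 0 = 1, and there is no ∂_4, so H_3 = Z.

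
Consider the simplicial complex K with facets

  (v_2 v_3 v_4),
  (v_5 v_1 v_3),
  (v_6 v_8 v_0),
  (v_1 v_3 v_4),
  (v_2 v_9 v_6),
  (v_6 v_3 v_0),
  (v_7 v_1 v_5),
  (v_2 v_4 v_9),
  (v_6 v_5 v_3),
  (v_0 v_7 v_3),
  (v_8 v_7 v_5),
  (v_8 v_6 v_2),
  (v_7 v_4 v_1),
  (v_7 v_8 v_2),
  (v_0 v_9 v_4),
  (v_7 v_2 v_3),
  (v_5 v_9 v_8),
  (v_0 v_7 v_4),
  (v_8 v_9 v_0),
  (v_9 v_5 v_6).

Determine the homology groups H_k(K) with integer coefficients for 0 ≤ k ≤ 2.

K has 10 vertices, 30 edges, 20 triangles.
rank ∂_0 = 0, rank ∂_1 = 9 ⇒ b_0 = 10 − 0 − 9 = 1; all invariant factors of ∂_1 are 1 so no torsion. So H_0 = Z.
rank ∂_1 = 9, rank ∂_2 = 20 ⇒ b_1 = 30 − 9 − 20 = 1; ∂_2 has invariant factor(s) [2] giving torsion. So H_1 = Z × Z/2.
rank ∂_2 = 20, rank ∂_3 = 0 ⇒ b_2 = 20 − 20 − 0 = 0. So H_2 = 0.

H_0 ≅ Z,  H_1 ≅ Z × Z/2,  H_2 = 0.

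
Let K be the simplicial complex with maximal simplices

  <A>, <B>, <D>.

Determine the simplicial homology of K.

We work with the vertex ordering A < B < D. The simplices of K, each written with vertices in increasing order, are:

  0-simplices (3): A, B, D

giving chain groups C_0 ≅ Z^3.

Reading off H_k = ker ∂_k / im ∂_{k+1}:

  H_0: rank C_0 − rank ∂_1 = 3 − 0 = 3, and there is no ∂_1, so H_0 = Z^3.

H_0 = Z^3.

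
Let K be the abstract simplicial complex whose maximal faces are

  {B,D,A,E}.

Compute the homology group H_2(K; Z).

We work with the vertex ordering A < B < D < E. The simplices of K, each written with vertices in increasing order, are:

  0-simplices (4): A, B, D, E
  1-simplices (6): AB, AD, AE, BD, BE, DE
  2-simplices (4): ABD, ABE, ADE, BDE
  3-simplices (1): ABDE

Hence C_0 ≅ Z^4, C_1 ≅ Z^6, C_2 ≅ Z^4, C_3 ≅ Z^1.

The boundary map ∂_1: C_1 → C_0 maps an edge to its endpoints' difference, ∂[p,q] = q − p. For instance
  ∂BD = D − B.
This gives a 4×6 integer matrix of rank 3; reducing to Smith normal form yields diagonal entries (1,1,1).

∂_2: C_2 → C_1 acts by ∂[p,q,r] = [q,r] − [p,r] + [p,q]. For instance
  ∂ADE = DE − AE + AD,
  ∂ABD = BD − AD + AB.
The 6×4 boundary matrix has rank 3 and Smith normal form diag(1,1,1).

∂_3: C_3 → C_2 sends each 3-simplex σ to the alternating sum Σ_i (−1)^i (σ with its i-th vertex removed). For instance
  ∂ABDE = BDE − ADE + ABE − ABD.
As a 4×1 matrix over Z this has rank 1, with invariant factors (1).

Computing H_k = (kernel of ∂_k) / (image of ∂_{k+1}):

  H_2: rank ker ∂_2 − rank ∂_3 = (4 − 3) − 1 = 0, and the invariant factors of ∂_3 are all 1, so H_2 ≅ 0.

H_2 = 0.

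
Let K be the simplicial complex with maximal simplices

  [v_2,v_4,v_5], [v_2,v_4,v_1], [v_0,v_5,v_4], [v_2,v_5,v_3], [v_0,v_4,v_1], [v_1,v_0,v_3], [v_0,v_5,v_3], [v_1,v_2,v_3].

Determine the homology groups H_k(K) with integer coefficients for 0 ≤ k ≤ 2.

Order the vertices as v_0 < v_1 < v_2 < v_3 < v_4 < v_5. Listing each simplex with vertices in this order, K has dimension 2 with simplices:

  0-simplices (6): [v_0], [v_1], [v_2], [v_3], [v_4], [v_5]
  1-simplices (12): [v_0,v_1], [v_0,v_3], [v_0,v_4], [v_0,v_5], [v_1,v_2], [v_1,v_3], [v_1,v_4], [v_2,v_3], [v_2,v_4], [v_2,v_5], [v_3,v_5], [v_4,v_5]
  2-simplices (8): [v_0,v_1,v_3], [v_0,v_1,v_4], [v_0,v_3,v_5], [v_0,v_4,v_5], [v_1,v_2,v_3], [v_1,v_2,v_4], [v_2,v_3,v_5], [v_2,v_4,v_5]

so the chain groups are C_0 ≅ Z^6, C_1 ≅ Z^12, C_2 ≅ Z^8.

Boundary ∂_1: C_1 → C_0 is given by ∂[p,q] = [q] − [p]. For instance
  ∂[v_2,v_3] = [v_3] − [v_2].
The 6×12 boundary matrix has rank 5 and Smith normal form diag(1,1,1,1,1).

The boundary map ∂_2: C_2 → C_1 acts by ∂[p,q,r] = [q,r] − [p,r] + [p,q]. For instance
  ∂[v_1,v_2,v_4] = [v_2,v_4] − [v_1,v_4] + [v_1,v_2],
  ∂[v_0,v_1,v_4] = [v_1,v_4] − [v_0,v_4] + [v_0,v_1].
The resulting 12×8 matrix has rank 7, and its Smith normal form has invariant factors (1,1,1,1,1,1,1).

From H_k ≅ ker(∂_k) / im(∂_{k+1}) we obtain:

  H_0: rank C_0 − rank ∂_1 = 6 − 5 = 1, and the invariant factors of ∂_1 are all 1, so H_0 ≅ Z.
  H_1: rank ker ∂_1 − rank ∂_2 = (12 − 5) − 7 = 0, and the invariant factors of ∂_2 are all 1, so H_1 ≅ 0.
  H_2: rank ker ∂_2 − rank ∂_3 = (8 − 7) − 0 = 1, and there is no ∂_3, so H_2 ≅ Z.

H_0 ≅ Z,  H_1 = 0,  H_2 ≅ Z.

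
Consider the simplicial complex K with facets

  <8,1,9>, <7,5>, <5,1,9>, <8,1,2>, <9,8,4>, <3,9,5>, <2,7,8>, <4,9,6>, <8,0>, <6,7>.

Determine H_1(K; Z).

K has 10 vertices, 18 edges, 7 triangles.
rank ∂_1 = 9, rank ∂_2 = 7 ⇒ b_1 = 18 − 9 − 7 = 2; all invariant factors of ∂_2 are 1 so no torsion. So H_1 = Z^2.

H_1 = Z^2.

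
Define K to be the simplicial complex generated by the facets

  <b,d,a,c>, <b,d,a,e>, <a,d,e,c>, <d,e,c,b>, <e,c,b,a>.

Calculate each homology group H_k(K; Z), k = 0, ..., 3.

H_0 ≅ Z,  H_1 = 0,  H_2 = 0,  H_3 ≅ Z.

We work with the vertex ordering a < b < c < d < e. The simplices of K, each written with vertices in increasing order, are:

  0-simplices (5): a, b, c, d, e
  1-simplices (10): ab, ac, ad, ae, bc, bd, be, cd, ce, de
  2-simplices (10): abc, abd, abe, acd, ace, ade, bcd, bce, bde, cde
  3-simplices (5): abcd, abce, abde, acde, bcde

so the chain groups are C_0 ≅ Z^5, C_1 ≅ Z^10, C_2 ≅ Z^10, C_3 ≅ Z^5.

Boundary ∂_1: C_1 → C_0 is given by ∂[p,q] = [q] − [p]. For instance
  ∂bc = c − b.
As a 5×10 matrix over Z this has rank 4, with invariant factors (1,1,1,1).

∂_2: C_2 → C_1 acts by ∂[p,q,r] = [q,r] − [p,r] + [p,q]. For instance
  ∂cde = de − ce + cd,
  ∂abd = bd − ad + ab.
The resulting 10×10 matrix has rank 6, and its Smith normal form has invariant factors (1,1,1,1,1,1).

The boundary map ∂_3: C_3 → C_2 sends each 3-simplex σ to the alternating sum Σ_i (−1)^i (σ with its i-th vertex removed). For instance
  ∂bcde = cde − bde + bce − bcd,
  ∂abde = bde − ade + abe − abd.
The 10×5 boundary matrix has rank 4 and Smith normal form diag(1,1,1,1).

From H_k ≅ ker(∂_k) / im(∂_{k+1}) we obtain:

  H_0: rank C_0 − rank ∂_1 = 5 − 4 = 1, and the invariant factors of ∂_1 are all 1, so H_0 ≅ Z.
  H_1: rank ker ∂_1 − rank ∂_2 = (10 − 4) − 6 = 0, and the invariant factors of ∂_2 are all 1, so H_1 ≅ 0.
  H_2: rank ker ∂_2 − rank ∂_3 = (10 − 6) − 4 = 0, and the invariant factors of ∂_3 are all 1, so H_2 ≅ 0.
  H_3: rank ker ∂_3 − rank ∂_4 = (5 − 4) − 0 = 1, and there is no ∂_4, so H_3 ≅ Z.

As a check, the Euler characteristic is 5 − 10 + 10 − 5 = 0, which agrees with 1 − 0 + 0 − 1 = 0.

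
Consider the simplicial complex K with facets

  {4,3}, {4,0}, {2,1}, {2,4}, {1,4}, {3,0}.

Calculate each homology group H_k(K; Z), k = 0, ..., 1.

K has 5 vertices, 6 edges.
rank ∂_0 = 0, rank ∂_1 = 4 ⇒ b_0 = 5 − 0 − 4 = 1; all invariant factors of ∂_1 are 1 so no torsion. So H_0 = Z.
rank ∂_1 = 4, rank ∂_2 = 0 ⇒ b_1 = 6 − 4 − 0 = 2. So H_1 = Z^2.

H_0 ≅ Z,  H_1 ≅ Z^2.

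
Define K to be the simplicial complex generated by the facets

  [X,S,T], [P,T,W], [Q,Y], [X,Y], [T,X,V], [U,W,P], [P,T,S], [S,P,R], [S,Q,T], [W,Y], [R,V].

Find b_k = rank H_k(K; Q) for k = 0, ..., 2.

Fix the vertex order P < Q < R < S < T < U < V < W < X < Y and write every simplex with vertices in increasing order. Then dim K = 2 and the simplices of K are:

  0-simplices (10): P, Q, R, S, T, U, V, W, X, Y
  1-simplices (19): PR, PS, PT, PU, PW, QS, QT, QY, RS, RV, ST, SX, TV, TW, TX, UW, VX, WY, XY
  2-simplices (7): PRS, PST, PTW, PUW, QST, STX, TVX

giving chain groups C_0 ≅ Z^10, C_1 ≅ Z^19, C_2 ≅ Z^7.

Boundary ∂_1: C_1 → C_0 sends each edge [p,q] (with p < q) to q − p. For instance
  ∂RS = S − R.
The resulting 10×19 matrix has rank 9, and its Smith normal form has invariant factors (1,1,1,1,1,1,1,1,1).

∂_2: C_2 → C_1 acts by ∂[p,q,r] = [q,r] − [p,r] + [p,q]. For instance
  ∂TVX = VX − TX + TV,
  ∂PST = ST − PT + PS.
As a 19×7 matrix over Z this has rank 7, with invariant factors (1,1,1,1,1,1,1).

Reading off H_k = ker ∂_k / im ∂_{k+1}:

  H_0: rank C_0 − rank ∂_1 = 10 − 9 = 1, and the invariant factors of ∂_1 are all 1, so H_0 ≅ Z.
  H_1: rank ker ∂_1 − rank ∂_2 = (19 − 9) − 7 = 3, and the invariant factors of ∂_2 are all 1, so H_1 ≅ Z^3.
  H_2: rank ker ∂_2 − rank ∂_3 = (7 − 7) − 0 = 0, and there is no ∂_3, so H_2 ≅ 0.

Hence the Betti numbers are b_0 = 1, b_1 = 3, b_2 = 0.

b_0 = 1, b_1 = 3, b_2 = 0.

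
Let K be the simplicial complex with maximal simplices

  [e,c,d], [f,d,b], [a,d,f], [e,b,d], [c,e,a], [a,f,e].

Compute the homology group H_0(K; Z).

Order the vertices as a < b < c < d < e < f. Listing each simplex with vertices in this order, K has dimension 2 with simplices:

  0-simplices (6): a, b, c, d, e, f
  1-simplices (12): ac, ad, ae, af, bd, be, bf, cd, ce, de, df, ef
  2-simplices (6): ace, adf, aef, bde, bdf, cde

giving chain groups C_0 ≅ Z^6, C_1 ≅ Z^12, C_2 ≅ Z^6.

Boundary ∂_1: C_1 → C_0 is given by ∂[p,q] = [q] − [p]. For instance
  ∂bd = d − b.
The resulting 6×12 matrix has rank 5, and its Smith normal form has invariant factors (1,1,1,1,1).

∂_2: C_2 → C_1 acts by ∂[p,q,r] = [q,r] − [p,r] + [p,q]. For instance
  ∂bdf = df − bf + bd,
  ∂ace = ce − ae + ac.
As a 12×6 matrix over Z this has rank 6, with invariant factors (1,1,1,1,1,1).

Reading off H_k = ker ∂_k / im ∂_{k+1}:

  H_0: rank C_0 − rank ∂_1 = 6 − 5 = 1, and the invariant factors of ∂_1 are all 1, so H_0 ≅ Z.

H_0 ≅ Z.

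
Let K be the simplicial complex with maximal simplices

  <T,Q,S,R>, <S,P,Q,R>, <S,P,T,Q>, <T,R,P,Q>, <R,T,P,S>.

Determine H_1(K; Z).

H_1 = 0.

Order the vertices as P < Q < R < S < T. Listing each simplex with vertices in this order, K has dimension 3 with simplices:

  0-simplices (5): P, Q, R, S, T
  1-simplices (10): PQ, PR, PS, PT, QR, QS, QT, RS, RT, ST
  2-simplices (10): PQR, PQS, PQT, PRS, PRT, PST, QRS, QRT, QST, RST
  3-simplices (5): PQRS, PQRT, PQST, PRST, QRST

Hence C_0 ≅ Z^5, C_1 ≅ Z^10, C_2 ≅ Z^10, C_3 ≅ Z^5.

∂_1: C_1 → C_0 is given by ∂[p,q] = [q] − [p]. For instance
  ∂PT = T − P.
As a 5×10 matrix over Z this has rank 4, with invariant factors (1,1,1,1).

Boundary ∂_2: C_2 → C_1 acts by ∂[p,q,r] = [q,r] − [p,r] + [p,q]. For instance
  ∂PRS = RS − PS + PR,
  ∂PQS = QS − PS + PQ.
The 10×10 boundary matrix has rank 6 and Smith normal form diag(1,1,1,1,1,1).

The boundary map ∂_3: C_3 → C_2 sends each 3-simplex σ to the alternating sum Σ_i (−1)^i (σ with its i-th vertex removed). For instance
  ∂PRST = RST − PST + PRT − PRS,
  ∂PQRT = QRT − PRT + PQT − PQR.
This gives a 10×5 integer matrix of rank 4; reducing to Smith normal form yields diagonal entries (1,1,1,1).

Computing H_k = (kernel of ∂_k) / (image of ∂_{k+1}):

  H_1: rank ker ∂_1 − rank ∂_2 = (10 − 4) − 6 = 0, and the invariant factors of ∂_2 are all 1, so H_1 ≅ 0.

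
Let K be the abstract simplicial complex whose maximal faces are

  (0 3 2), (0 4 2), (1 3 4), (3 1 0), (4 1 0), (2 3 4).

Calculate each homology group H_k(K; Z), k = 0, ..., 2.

Order the vertices as 0 < 1 < 2 < 3 < 4. Listing each simplex with vertices in this order, K has dimension 2 with simplices:

  0-simplices (5): [0], [1], [2], [3], [4]
  1-simplices (9): [0,1], [0,2], [0,3], [0,4], [1,3], [1,4], [2,3], [2,4], [3,4]
  2-simplices (6): [0,1,3], [0,1,4], [0,2,3], [0,2,4], [1,3,4], [2,3,4]

so the chain groups are C_0 ≅ Z^5, C_1 ≅ Z^9, C_2 ≅ Z^6.

Boundary ∂_1: C_1 → C_0 sends each edge [p,q] (with p < q) to q − p.
The 5×9 boundary matrix has rank 4 and Smith normal form diag(1,1,1,1).

Boundary ∂_2: C_2 → C_1 sends each 2-simplex [p,q,r] to [q,r] − [p,r] + [p,q]. For instance
  ∂[0,2,4] = [2,4] − [0,4] + [0,2],
  ∂[0,1,3] = [1,3] − [0,3] + [0,1].
The 9×6 boundary matrix has rank 5 and Smith normal form diag(1,1,1,1,1).

Computing H_k = (kernel of ∂_k) / (image of ∂_{k+1}):

  H_0: rank C_0 − rank ∂_1 = 5 − 4 = 1, and the invariant factors of ∂_1 are all 1, so H_0 = Z.
  H_1: rank ker ∂_1 − rank ∂_2 = (9 − 4) − 5 = 0, and the invariant factors of ∂_2 are all 1, so H_1 = 0.
  H_2: rank ker ∂_2 − rank ∂_3 = (6 − 5) − 0 = 1, and there is no ∂_3, so H_2 = Z.

As a check, the Euler characteristic is 5 − 9 + 6 = 2, which agrees with 1 − 0 + 1 = 2.

H_0 = Z,  H_1 = 0,  H_2 = Z.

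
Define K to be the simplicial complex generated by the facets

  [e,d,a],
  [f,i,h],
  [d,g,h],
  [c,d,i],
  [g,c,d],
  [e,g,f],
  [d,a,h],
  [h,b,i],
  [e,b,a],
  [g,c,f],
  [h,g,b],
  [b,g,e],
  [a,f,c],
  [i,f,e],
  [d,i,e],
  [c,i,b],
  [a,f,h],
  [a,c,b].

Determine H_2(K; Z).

H_2 = Z.

Order the vertices as a < b < c < d < e < f < g < h < i. Listing each simplex with vertices in this order, K has dimension 2 with simplices:

  0-simplices (9): a, b, c, d, e, f, g, h, i
  1-simplices (27): ab, ac, ad, ae, af, ah, bc, be, bg, bh, bi, cd, cf, cg, ci, de, dg, dh, di, ef, eg, ei, fg, fh, fi, gh, hi
  2-simplices (18): abc, abe, acf, ade, adh, afh, bci, beg, bgh, bhi, cdg, cdi, cfg, dei, dgh, efg, efi, fhi

so the chain groups are C_0 ≅ Z^9, C_1 ≅ Z^27, C_2 ≅ Z^18.

The boundary map ∂_1: C_1 → C_0 maps an edge to its endpoints' difference, ∂[p,q] = q − p. For instance
  ∂bg = g − b.
The 9×27 boundary matrix has rank 8 and Smith normal form diag(1,1,1,1,1,1,1,1).

Boundary ∂_2: C_2 → C_1 maps a triangle to the signed sum of its edges. For instance
  ∂bhi = hi − bi + bh,
  ∂dei = ei − di + de.
The resulting 27×18 matrix has rank 17, and its Smith normal form has invariant factors (1,1,1,1,1,1,1,1,1,1,1,1,1,1,1,1,1).

From H_k ≅ ker(∂_k) / im(∂_{k+1}) we obtain:

  H_2: rank ker ∂_2 − rank ∂_3 = (18 − 17) − 0 = 1, and there is no ∂_3, so H_2 = Z.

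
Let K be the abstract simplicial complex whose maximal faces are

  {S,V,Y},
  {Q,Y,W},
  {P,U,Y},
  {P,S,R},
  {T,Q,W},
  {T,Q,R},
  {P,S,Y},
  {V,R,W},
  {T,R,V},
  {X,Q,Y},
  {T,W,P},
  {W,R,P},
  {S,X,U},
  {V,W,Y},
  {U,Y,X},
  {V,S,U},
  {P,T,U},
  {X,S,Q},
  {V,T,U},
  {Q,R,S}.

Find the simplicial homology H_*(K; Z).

H_0 ≅ Z,  H_1 ≅ Z ⊕ Z/2,  H_2 = 0.

Take the total order P < Q < R < S < T < U < V < W < X < Y on the vertex set. Then K (dimension 2) consists of the simplices:

  0-simplices (10): P, Q, R, S, T, U, V, W, X, Y
  1-simplices (30): PR, PS, PT, PU, PW, PY, QR, QS, QT, QW, QX, QY, RS, RT, RV, RW, SU, SV, SX, SY, TU, TV, TW, UV, UX, UY, VW, VY, WY, XY
  2-simplices (20): PRS, PRW, PSY, PTU, PTW, PUY, QRS, QRT, QSX, QTW, QWY, QXY, RTV, RVW, SUV, SUX, SVY, TUV, UXY, VWY

giving chain groups C_0 ≅ Z^10, C_1 ≅ Z^30, C_2 ≅ Z^20.

∂_1: C_1 → C_0 sends each edge [p,q] (with p < q) to q − p. For instance
  ∂TU = U − T.
The resulting 10×30 matrix has rank 9, and its Smith normal form has invariant factors (1,1,1,1,1,1,1,1,1).

Boundary ∂_2: C_2 → C_1 sends each 2-simplex [p,q,r] to [q,r] − [p,r] + [p,q]. For instance
  ∂QWY = WY − QY + QW,
  ∂PSY = SY − PY + PS.
As a 30×20 matrix over Z this has rank 20, with invariant factors (1,1,1,1,1,1,1,1,1,1,1,1,1,1,1,1,1,1,1,2).

Reading off H_k = ker ∂_k / im ∂_{k+1}:

  H_0: rank C_0 − rank ∂_1 = 10 − 9 = 1, and the invariant factors of ∂_1 are all 1, so H_0 = Z.
  H_1: rank ker ∂_1 − rank ∂_2 = (30 − 9) − 20 = 1, and ∂_2 has invariant factor 2 > 1, so H_1 = Z ⊕ Z/2.
  H_2: rank ker ∂_2 − rank ∂_3 = (20 − 20) − 0 = 0, and there is no ∂_3, so H_2 = 0.

As a check, the Euler characteristic is 10 − 30 + 20 = 0, which agrees with 1 − 1 + 0 = 0.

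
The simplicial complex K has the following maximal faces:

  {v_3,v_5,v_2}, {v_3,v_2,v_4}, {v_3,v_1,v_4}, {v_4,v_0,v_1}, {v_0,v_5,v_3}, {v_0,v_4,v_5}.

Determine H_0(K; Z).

H_0 ≅ Z.

Order the vertices as v_0 < v_1 < v_2 < v_3 < v_4 < v_5. Listing each simplex with vertices in this order, K has dimension 2 with simplices:

  0-simplices (6): [v_0], [v_1], [v_2], [v_3], [v_4], [v_5]
  1-simplices (12): [v_0,v_1], [v_0,v_3], [v_0,v_4], [v_0,v_5], [v_1,v_3], [v_1,v_4], [v_2,v_3], [v_2,v_4], [v_2,v_5], [v_3,v_4], [v_3,v_5], [v_4,v_5]
  2-simplices (6): [v_0,v_1,v_4], [v_0,v_3,v_5], [v_0,v_4,v_5], [v_1,v_3,v_4], [v_2,v_3,v_4], [v_2,v_3,v_5]

giving chain groups C_0 ≅ Z^6, C_1 ≅ Z^12, C_2 ≅ Z^6.

Boundary ∂_1: C_1 → C_0 sends each edge [p,q] (with p < q) to q − p. For instance
  ∂[v_0,v_4] = [v_4] − [v_0].
The 6×12 boundary matrix has rank 5 and Smith normal form diag(1,1,1,1,1).

The boundary map ∂_2: C_2 → C_1 maps a triangle to the signed sum of its edges. For instance
  ∂[v_0,v_3,v_5] = [v_3,v_5] − [v_0,v_5] + [v_0,v_3],
  ∂[v_0,v_4,v_5] = [v_4,v_5] − [v_0,v_5] + [v_0,v_4].
This gives a 12×6 integer matrix of rank 6; reducing to Smith normal form yields diagonal entries (1,1,1,1,1,1).

Computing H_k = (kernel of ∂_k) / (image of ∂_{k+1}):

  H_0: rank C_0 − rank ∂_1 = 6 − 5 = 1, and the invariant factors of ∂_1 are all 1, so H_0 = Z.

(K is a triangulation of the cylinder S^1 x I.)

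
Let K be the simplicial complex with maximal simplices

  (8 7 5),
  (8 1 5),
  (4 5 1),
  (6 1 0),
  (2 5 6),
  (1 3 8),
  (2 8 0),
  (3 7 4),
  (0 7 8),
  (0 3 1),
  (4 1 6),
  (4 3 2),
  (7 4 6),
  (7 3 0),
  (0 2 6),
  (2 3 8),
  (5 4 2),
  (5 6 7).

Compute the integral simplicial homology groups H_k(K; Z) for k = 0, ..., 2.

K has 9 vertices, 27 edges, 18 triangles.
rank ∂_0 = 0, rank ∂_1 = 8 ⇒ b_0 = 9 − 0 − 8 = 1; all invariant factors of ∂_1 are 1 so no torsion. So H_0 ≅ Z.
rank ∂_1 = 8, rank ∂_2 = 18 ⇒ b_1 = 27 − 8 − 18 = 1; ∂_2 has invariant factor(s) [2] giving torsion. So H_1 ≅ Z ⊕ Z_2.
rank ∂_2 = 18, rank ∂_3 = 0 ⇒ b_2 = 18 − 18 − 0 = 0. So H_2 ≅ 0.

H_0 = Z,  H_1 = Z ⊕ Z_2,  H_2 = 0.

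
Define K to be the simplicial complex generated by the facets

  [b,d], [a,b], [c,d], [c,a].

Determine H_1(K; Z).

Order the vertices as a < b < c < d. Listing each simplex with vertices in this order, K has dimension 1 with simplices:

  0-simplices (4): a, b, c, d
  1-simplices (4): ab, ac, bd, cd

Hence C_0 ≅ Z^4, C_1 ≅ Z^4.

Boundary ∂_1: C_1 → C_0 sends each edge [p,q] (with p < q) to q − p. For instance
  ∂bd = d − b.
This gives a 4×4 integer matrix of rank 3; reducing to Smith normal form yields diagonal entries (1,1,1).

Now H_k = ker ∂_k / im ∂_{k+1}, so:

  H_1: rank ker ∂_1 − rank ∂_2 = (4 − 3) − 0 = 1, and there is no ∂_2, so H_1 = Z.

H_1 ≅ Z.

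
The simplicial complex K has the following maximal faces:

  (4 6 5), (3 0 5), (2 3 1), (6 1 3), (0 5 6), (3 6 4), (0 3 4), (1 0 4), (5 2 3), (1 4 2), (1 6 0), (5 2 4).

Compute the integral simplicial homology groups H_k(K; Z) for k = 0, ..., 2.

Fix the vertex order 0 < 1 < 2 < 3 < 4 < 5 < 6 and write every simplex with vertices in increasing order. Then dim K = 2 and the simplices of K are:

  0-simplices (7): [0], [1], [2], [3], [4], [5], [6]
  1-simplices (18): [0,1], [0,3], [0,4], [0,5], [0,6], [1,2], [1,3], [1,4], [1,6], [2,3], [2,4], [2,5], [3,4], [3,5], [3,6], [4,5], [4,6], [5,6]
  2-simplices (12): [0,1,4], [0,1,6], [0,3,4], [0,3,5], [0,5,6], [1,2,3], [1,2,4], [1,3,6], [2,3,5], [2,4,5], [3,4,6], [4,5,6]

so the chain groups are C_0 ≅ Z^7, C_1 ≅ Z^18, C_2 ≅ Z^12.

∂_1: C_1 → C_0 sends each edge [p,q] (with p < q) to q − p. For instance
  ∂[0,5] = [5] − [0].
As a 7×18 matrix over Z this has rank 6, with invariant factors (1,1,1,1,1,1).

Boundary ∂_2: C_2 → C_1 sends each 2-simplex [p,q,r] to [q,r] − [p,r] + [p,q]. For instance
  ∂[2,3,5] = [3,5] − [2,5] + [2,3],
  ∂[1,2,3] = [2,3] − [1,3] + [1,2].
The resulting 18×12 matrix has rank 12, and its Smith normal form has invariant factors (1,1,1,1,1,1,1,1,1,1,1,2).

Computing H_k = (kernel of ∂_k) / (image of ∂_{k+1}):

  H_0: rank C_0 − rank ∂_1 = 7 − 6 = 1, and the invariant factors of ∂_1 are all 1, so H_0 ≅ Z.
  H_1: rank ker ∂_1 − rank ∂_2 = (18 − 6) − 12 = 0, and ∂_2 has invariant factor 2 > 1, so H_1 ≅ Z/2Z.
  H_2: rank ker ∂_2 − rank ∂_3 = (12 − 12) − 0 = 0, and there is no ∂_3, so H_2 ≅ 0.

H_0 = Z,  H_1 = Z/2Z,  H_2 = 0.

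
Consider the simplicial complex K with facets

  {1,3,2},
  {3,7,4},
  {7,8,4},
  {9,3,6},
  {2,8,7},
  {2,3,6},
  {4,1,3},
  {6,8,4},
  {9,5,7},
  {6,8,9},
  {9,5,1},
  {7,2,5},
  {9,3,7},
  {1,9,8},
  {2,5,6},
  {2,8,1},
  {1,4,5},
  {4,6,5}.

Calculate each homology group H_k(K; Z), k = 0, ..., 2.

Fix the vertex order 1 < 2 < 3 < 4 < 5 < 6 < 7 < 8 < 9 and write every simplex with vertices in increasing order. Then dim K = 2 and the simplices of K are:

  0-simplices (9): [1], [2], [3], [4], [5], [6], [7], [8], [9]
  1-simplices (27): (27 of them)
  2-simplices (18): [1,2,3], [1,2,8], [1,3,4], [1,4,5], [1,5,9], [1,8,9], [2,3,6], [2,5,6], [2,5,7], [2,7,8], [3,4,7], [3,6,9], [3,7,9], [4,5,6], [4,6,8], [4,7,8], [5,7,9], [6,8,9]

so the chain groups are C_0 ≅ Z^9, C_1 ≅ Z^27, C_2 ≅ Z^18.

∂_1: C_1 → C_0 sends each edge [p,q] (with p < q) to q − p.
This gives a 9×27 integer matrix of rank 8; reducing to Smith normal form yields diagonal entries (1,1,1,1,1,1,1,1).

Boundary ∂_2: C_2 → C_1 acts by ∂[p,q,r] = [q,r] − [p,r] + [p,q]. For instance
  ∂[4,7,8] = [7,8] − [4,8] + [4,7],
  ∂[1,2,8] = [2,8] − [1,8] + [1,2].
The resulting 27×18 matrix has rank 17, and its Smith normal form has invariant factors (1,1,1,1,1,1,1,1,1,1,1,1,1,1,1,1,1).

Now H_k = ker ∂_k / im ∂_{k+1}, so:

  H_0: rank C_0 − rank ∂_1 = 9 − 8 = 1, and the invariant factors of ∂_1 are all 1, so H_0 = Z.
  H_1: rank ker ∂_1 − rank ∂_2 = (27 − 8) − 17 = 2, and the invariant factors of ∂_2 are all 1, so H_1 = Z^2.
  H_2: rank ker ∂_2 − rank ∂_3 = (18 − 17) − 0 = 1, and there is no ∂_3, so H_2 = Z.

(K is a triangulation of the torus T^2.)

H_0 = Z,  H_1 = Z^2,  H_2 = Z.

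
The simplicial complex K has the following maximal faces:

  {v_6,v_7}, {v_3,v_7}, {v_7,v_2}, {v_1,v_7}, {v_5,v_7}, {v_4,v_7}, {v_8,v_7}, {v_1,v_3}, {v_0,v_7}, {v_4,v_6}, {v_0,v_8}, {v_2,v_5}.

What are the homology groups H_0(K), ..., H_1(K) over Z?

We work with the vertex ordering v_0 < v_1 < v_2 < v_3 < v_4 < v_5 < v_6 < v_7 < v_8. The simplices of K, each written with vertices in increasing order, are:

  0-simplices (9): [v_0], [v_1], [v_2], [v_3], [v_4], [v_5], [v_6], [v_7], [v_8]
  1-simplices (12): [v_0,v_7], [v_0,v_8], [v_1,v_3], [v_1,v_7], [v_2,v_5], [v_2,v_7], [v_3,v_7], [v_4,v_6], [v_4,v_7], [v_5,v_7], [v_6,v_7], [v_7,v_8]

Hence C_0 ≅ Z^9, C_1 ≅ Z^12.

Boundary ∂_1: C_1 → C_0 sends each edge [p,q] (with p < q) to q − p.
As a 9×12 matrix over Z this has rank 8, with invariant factors (1,1,1,1,1,1,1,1).

Reading off H_k = ker ∂_k / im ∂_{k+1}:

  H_0: rank C_0 − rank ∂_1 = 9 − 8 = 1, and the invariant factors of ∂_1 are all 1, so H_0 = Z.
  H_1: rank ker ∂_1 − rank ∂_2 = (12 − 8) − 0 = 4, and there is no ∂_2, so H_1 = Z^4.

H_0 ≅ Z,  H_1 ≅ Z^4.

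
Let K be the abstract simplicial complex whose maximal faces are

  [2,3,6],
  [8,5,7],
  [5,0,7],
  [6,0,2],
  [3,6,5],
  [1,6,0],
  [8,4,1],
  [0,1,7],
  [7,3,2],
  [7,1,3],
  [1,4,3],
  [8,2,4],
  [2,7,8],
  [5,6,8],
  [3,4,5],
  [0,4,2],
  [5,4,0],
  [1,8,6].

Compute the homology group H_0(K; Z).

H_0 ≅ Z.

Take the total order 0 < 1 < 2 < 3 < 4 < 5 < 6 < 7 < 8 on the vertex set. Then K (dimension 2) consists of the simplices:

  0-simplices (9): [0], [1], [2], [3], [4], [5], [6], [7], [8]
  1-simplices (27): (27 of them)
  2-simplices (18): [0,1,6], [0,1,7], [0,2,4], [0,2,6], [0,4,5], [0,5,7], [1,3,4], [1,3,7], [1,4,8], [1,6,8], [2,3,6], [2,3,7], [2,4,8], [2,7,8], [3,4,5], [3,5,6], [5,6,8], [5,7,8]

giving chain groups C_0 ≅ Z^9, C_1 ≅ Z^27, C_2 ≅ Z^18.

∂_1: C_1 → C_0 sends each edge [p,q] (with p < q) to q − p. For instance
  ∂[1,4] = [4] − [1].
The 9×27 boundary matrix has rank 8 and Smith normal form diag(1,1,1,1,1,1,1,1).

∂_2: C_2 → C_1 acts by ∂[p,q,r] = [q,r] − [p,r] + [p,q]. For instance
  ∂[0,1,6] = [1,6] − [0,6] + [0,1],
  ∂[0,1,7] = [1,7] − [0,7] + [0,1].
As a 27×18 matrix over Z this has rank 17, with invariant factors (1,1,1,1,1,1,1,1,1,1,1,1,1,1,1,1,1).

Computing H_k = (kernel of ∂_k) / (image of ∂_{k+1}):

  H_0: rank C_0 − rank ∂_1 = 9 − 8 = 1, and the invariant factors of ∂_1 are all 1, so H_0 = Z.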